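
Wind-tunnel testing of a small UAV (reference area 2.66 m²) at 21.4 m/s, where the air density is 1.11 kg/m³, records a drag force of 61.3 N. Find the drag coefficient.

From D = ½ρv²S·CD, rearranging gives CD = 2D/(ρv²S).
CD = 2 × 61.3 / (1.11 × 21.4² × 2.66) = 0.0907

CD = 0.0907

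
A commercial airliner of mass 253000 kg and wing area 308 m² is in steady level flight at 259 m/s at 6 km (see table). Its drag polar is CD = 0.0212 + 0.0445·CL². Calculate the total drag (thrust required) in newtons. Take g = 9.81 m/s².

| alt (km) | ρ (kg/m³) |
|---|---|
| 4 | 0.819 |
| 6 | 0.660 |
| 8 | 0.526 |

D = 1.85×10^5 N

At 6 km, from the table: ρ = 0.660 kg/m³.
Weight W = mg = 253000 × 9.81 = 2.4819×10^6 N; in level flight L = W.
Dynamic pressure q = 0.5 × 0.66 × 259² = 22140 Pa.
Required CL = L/(qS) = 2.4819×10^6/(22140·308) = 0.364.
CD = 0.0212 + 0.0445 × 0.364² = 0.0271.
D = q·S·CD = 22140 × 308 × 0.0271 = 1.847×10^5 N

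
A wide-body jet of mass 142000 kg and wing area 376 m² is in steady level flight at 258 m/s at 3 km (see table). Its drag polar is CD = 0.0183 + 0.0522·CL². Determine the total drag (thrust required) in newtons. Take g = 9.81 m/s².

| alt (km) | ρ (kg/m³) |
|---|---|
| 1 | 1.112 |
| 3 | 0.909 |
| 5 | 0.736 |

At 3 km, from the table: ρ = 0.909 kg/m³.
In steady level flight, lift balances weight: W = mg = 142000 × 9.81 = 1.393×10^6 N.
Dynamic pressure q = 0.5 × 0.909 × 258² = 30250 Pa.
Required CL = L/(qS) = 1.393×10^6/(30250·376) = 0.1225.
CD = 0.0183 + 0.0522 × 0.1225² = 0.01908.
D = q·S·CD = 30250 × 376 × 0.01908 = 2.171×10^5 N

D = 2.17×10^5 N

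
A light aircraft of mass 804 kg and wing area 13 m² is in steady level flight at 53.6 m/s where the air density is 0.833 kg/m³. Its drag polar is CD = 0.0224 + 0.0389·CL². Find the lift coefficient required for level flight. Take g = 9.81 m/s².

In steady level flight, lift balances weight: W = mg = 804 × 9.81 = 7887.2 N.
q = ½ρv² = ½ × 0.833 × 53.6² = 1197 Pa.
Required CL = L/(qS) = 7887.2/(1197·13) = 0.507.

CL = 0.507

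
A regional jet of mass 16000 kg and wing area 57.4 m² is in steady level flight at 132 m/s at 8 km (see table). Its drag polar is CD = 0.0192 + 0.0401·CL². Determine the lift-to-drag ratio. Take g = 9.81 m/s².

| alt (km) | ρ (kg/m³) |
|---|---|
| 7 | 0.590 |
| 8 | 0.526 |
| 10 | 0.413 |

L/D = 17.8

At 8 km, from the table: ρ = 0.526 kg/m³.
In steady level flight, lift balances weight: W = mg = 16000 × 9.81 = 1.5696×10^5 N.
q = ½ρv² = ½ × 0.526 × 132² = 4583 Pa.
CL = 2W/(ρv²S) = 2×1.5696×10^5/(0.526×132²×57.4) = 0.5967.
CD = 0.0192 + 0.0401 × 0.5967² = 0.03348.
L/D = CL/CD = 0.5967 / 0.03348 = 17.8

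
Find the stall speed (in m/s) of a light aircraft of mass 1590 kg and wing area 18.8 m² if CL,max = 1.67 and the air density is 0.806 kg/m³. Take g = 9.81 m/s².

Weight W = mg = 1590 × 9.81 = 15600 N.
V_stall = √(2W/(ρ·S·CL,max)) = √(2 × 15600 / (0.806 × 18.8 × 1.67))
V_stall = √1233 = 35.1 m/s

V_stall = 35.1 m/s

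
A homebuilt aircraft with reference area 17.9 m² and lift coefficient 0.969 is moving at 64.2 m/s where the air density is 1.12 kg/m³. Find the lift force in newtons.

Dynamic pressure q = ½ρv² = ½ × 1.12 × 64.2² = 2308 Pa.
L = q·S·CL = 2308 × 17.9 × 0.969 = 40000 N ≈ 40 kN

L = 40000 N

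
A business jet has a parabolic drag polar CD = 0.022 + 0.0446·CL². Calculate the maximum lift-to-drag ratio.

(L/D)max = 16

For CD = CD0 + K·CL², (L/D)max occurs at CL* = √(CD0/K) and equals 1/(2√(K·CD0)).
(L/D)max = 1/(2√(0.0446 × 0.022)) = 1/(2 × 0.03132) = 16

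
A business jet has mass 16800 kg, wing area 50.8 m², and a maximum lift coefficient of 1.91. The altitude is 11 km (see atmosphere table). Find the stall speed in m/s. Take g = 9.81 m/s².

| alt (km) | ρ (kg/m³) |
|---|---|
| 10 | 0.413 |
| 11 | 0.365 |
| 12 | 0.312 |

At 11 km, from the table: ρ = 0.365 kg/m³.
Stall occurs when L = W at CL,max. W = mg = 16800 × 9.81 = 1.648×10^5 N.
From L = ½ρV²S·CL,max = W: V_stall = √(2W/(ρSCL,max)) = √(2·1.648×10^5/(0.365·50.8·1.91))
V_stall = √9307 = 96.5 m/s

V_stall = 96.5 m/s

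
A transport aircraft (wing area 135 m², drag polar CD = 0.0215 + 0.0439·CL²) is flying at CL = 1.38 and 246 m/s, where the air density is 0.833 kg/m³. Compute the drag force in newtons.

CD = 0.0215 + 0.0439 × 1.38² = 0.1051
D = ½ρv²S·CD = ½ × 0.833 × 246² × 135 × 0.1051 = 3.58×10^5 N

D = 3.58×10^5 N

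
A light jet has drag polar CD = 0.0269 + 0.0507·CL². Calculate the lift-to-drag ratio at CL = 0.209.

L/D = 7.18

CD = 0.0269 + 0.0507 × 0.209² = 0.02911
L/D = CL/CD = 0.209 / 0.02911 = 7.18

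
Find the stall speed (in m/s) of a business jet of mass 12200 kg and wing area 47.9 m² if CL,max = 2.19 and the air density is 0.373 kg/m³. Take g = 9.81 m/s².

V_stall = 78.2 m/s

At stall, lift equals weight: L = W = m·g = 12200 × 9.81 = 1.197×10^5 N.
From L = ½ρV²S·CL,max = W: V_stall = √(2W/(ρSCL,max)) = √(2·1.197×10^5/(0.373·47.9·2.19))
V_stall = √6117 = 78.2 m/s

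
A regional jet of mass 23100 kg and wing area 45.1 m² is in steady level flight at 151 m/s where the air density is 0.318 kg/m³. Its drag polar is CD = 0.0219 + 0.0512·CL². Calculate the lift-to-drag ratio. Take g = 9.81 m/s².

Level flight ⇒ L = W = m·g = 23100 × 9.81 = 2.2661×10^5 N.
Dynamic pressure q = 0.5 × 0.318 × 151² = 3625 Pa.
CL = 2W/(ρv²S) = 2×2.2661×10^5/(0.318×151²×45.1) = 1.386.
CD = 0.0219 + 0.0512 × 1.386² = 0.1203.
L/D = CL/CD = 1.386 / 0.1203 = 11.5

L/D = 11.5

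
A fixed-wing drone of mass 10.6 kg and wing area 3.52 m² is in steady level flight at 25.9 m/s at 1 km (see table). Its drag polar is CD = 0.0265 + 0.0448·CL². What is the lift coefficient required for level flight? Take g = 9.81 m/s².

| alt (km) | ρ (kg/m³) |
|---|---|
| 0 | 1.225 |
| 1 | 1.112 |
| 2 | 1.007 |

CL = 0.0792

At 1 km, from the table: ρ = 1.112 kg/m³.
Weight W = mg = 10.6 × 9.81 = 103.99 N; in level flight L = W.
q = ½ρv² = ½ × 1.112 × 25.9² = 373 Pa.
Required CL = L/(qS) = 103.99/(373·3.52) = 0.07921.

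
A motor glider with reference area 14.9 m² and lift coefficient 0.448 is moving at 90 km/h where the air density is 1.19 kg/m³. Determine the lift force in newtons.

L = 2480 N

Convert speed: v = 90 km/h ÷ 3.6 = 25 m/s.
Dynamic pressure q = ½ρv² = ½ × 1.19 × 25² = 371.9 Pa.
L = q·S·CL = 371.9 × 14.9 × 0.448 = 2480 N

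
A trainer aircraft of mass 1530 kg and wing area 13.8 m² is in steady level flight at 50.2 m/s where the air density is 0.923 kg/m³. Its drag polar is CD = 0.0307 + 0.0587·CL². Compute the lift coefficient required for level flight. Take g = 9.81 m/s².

CL = 0.935

In steady level flight, lift balances weight: W = mg = 1530 × 9.81 = 15009 N.
Dynamic pressure q = 0.5 × 0.923 × 50.2² = 1163 Pa.
CL = W/(q·S) = 15009 / (1163 × 13.8) = 0.9352.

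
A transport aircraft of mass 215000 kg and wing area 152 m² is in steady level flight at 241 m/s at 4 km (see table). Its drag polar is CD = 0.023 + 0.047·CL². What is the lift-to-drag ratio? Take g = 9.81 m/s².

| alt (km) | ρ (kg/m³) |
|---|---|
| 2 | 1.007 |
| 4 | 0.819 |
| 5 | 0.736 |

At 4 km, from the table: ρ = 0.819 kg/m³.
Weight W = mg = 215000 × 9.81 = 2.1092×10^6 N; in level flight L = W.
q = ½ρv² = ½ × 0.819 × 241² = 23780 Pa.
CL = 2W/(ρv²S) = 2×2.1092×10^6/(0.819×241²×152) = 0.5834.
CD = 0.023 + 0.047 × 0.5834² = 0.039.
L/D = CL/CD = 0.5834 / 0.039 = 15

L/D = 15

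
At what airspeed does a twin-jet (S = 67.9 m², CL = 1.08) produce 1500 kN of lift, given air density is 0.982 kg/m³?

v = 204 m/s

L = ½ρv²S·CL ⇒ v = √(2L/(ρ·S·CL))
v = √(2 × 1.5×10^6 / (0.982 × 67.9 × 1.08)) = √41660 = 204 m/s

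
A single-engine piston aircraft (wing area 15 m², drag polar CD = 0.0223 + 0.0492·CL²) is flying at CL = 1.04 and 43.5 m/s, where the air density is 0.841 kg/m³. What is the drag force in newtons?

D = 901 N

CD = 0.0223 + 0.0492 × 1.04² = 0.07551
D = ½ρv²S·CD = ½ × 0.841 × 43.5² × 15 × 0.07551 = 901 N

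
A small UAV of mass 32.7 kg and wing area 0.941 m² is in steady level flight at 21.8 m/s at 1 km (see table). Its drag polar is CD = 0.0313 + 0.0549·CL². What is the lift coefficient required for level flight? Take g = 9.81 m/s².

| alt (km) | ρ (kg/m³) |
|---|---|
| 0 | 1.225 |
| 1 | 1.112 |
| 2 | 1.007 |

At 1 km, from the table: ρ = 1.112 kg/m³.
Weight W = mg = 32.7 × 9.81 = 320.79 N; in level flight L = W.
q = ½ρv² = ½ × 1.112 × 21.8² = 264.2 Pa.
CL = W/(q·S) = 320.79 / (264.2 × 0.941) = 1.29.

CL = 1.29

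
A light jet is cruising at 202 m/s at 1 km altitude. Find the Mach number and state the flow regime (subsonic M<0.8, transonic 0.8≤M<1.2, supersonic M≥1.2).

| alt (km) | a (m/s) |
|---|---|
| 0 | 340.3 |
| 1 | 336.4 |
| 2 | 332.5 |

At 1 km, from the table: a = 336.4 m/s.
M = v/a = 202 / 336.4 = 0.6
M = 0.6 → subsonic.

M = 0.6 (subsonic)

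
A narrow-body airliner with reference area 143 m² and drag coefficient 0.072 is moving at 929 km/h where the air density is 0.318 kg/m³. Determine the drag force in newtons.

Convert speed: v = 929 km/h ÷ 3.6 = 258.1 m/s.
Dynamic pressure q = ½ρv² = ½ × 0.318 × 258.1² = 10590 Pa.
D = q·S·CD = 10590 × 143 × 0.072 = 1.09×10^5 N ≈ 109 kN

D = 1.09×10^5 N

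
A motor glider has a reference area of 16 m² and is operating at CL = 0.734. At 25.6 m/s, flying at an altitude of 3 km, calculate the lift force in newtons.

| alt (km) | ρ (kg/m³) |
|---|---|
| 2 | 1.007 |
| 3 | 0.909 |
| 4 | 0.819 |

At 3 km, from the table: ρ = 0.909 kg/m³.
Dynamic pressure q = ½ρv² = ½ × 0.909 × 25.6² = 297.9 Pa.
L = q·S·CL = 297.9 × 16 × 0.734 = 3500 N

L = 3500 N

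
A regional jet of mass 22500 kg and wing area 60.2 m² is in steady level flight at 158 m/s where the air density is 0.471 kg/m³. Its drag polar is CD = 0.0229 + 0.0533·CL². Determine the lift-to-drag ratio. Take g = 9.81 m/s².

L/D = 14.3

Weight W = mg = 22500 × 9.81 = 2.2072×10^5 N; in level flight L = W.
Dynamic pressure q = 0.5 × 0.471 × 158² = 5879 Pa.
CL = W/(q·S) = 2.2072×10^5 / (5879 × 60.2) = 0.6237.
CD = 0.0229 + 0.0533 × 0.6237² = 0.04363.
L/D = CL/CD = 0.6237 / 0.04363 = 14.3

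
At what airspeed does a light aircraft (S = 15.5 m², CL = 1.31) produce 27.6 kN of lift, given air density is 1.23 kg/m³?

v = 47 m/s

L = ½ρv²S·CL ⇒ v = √(2L/(ρ·S·CL))
v = √(2 × 27600 / (1.23 × 15.5 × 1.31)) = √2210 = 47 m/s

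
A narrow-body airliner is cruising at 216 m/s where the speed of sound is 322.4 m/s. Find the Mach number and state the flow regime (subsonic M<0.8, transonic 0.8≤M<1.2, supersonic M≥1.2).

M = v/a = 216 / 322.4 = 0.67
M = 0.67 → subsonic.

M = 0.67 (subsonic)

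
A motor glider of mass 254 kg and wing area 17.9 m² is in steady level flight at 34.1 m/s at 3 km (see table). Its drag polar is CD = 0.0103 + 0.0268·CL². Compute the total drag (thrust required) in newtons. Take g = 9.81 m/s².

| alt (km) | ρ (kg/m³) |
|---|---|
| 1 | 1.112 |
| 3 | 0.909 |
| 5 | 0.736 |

D = 115 N

At 3 km, from the table: ρ = 0.909 kg/m³.
Weight W = mg = 254 × 9.81 = 2491.7 N; in level flight L = W.
q = ½ρv² = ½ × 0.909 × 34.1² = 528.5 Pa.
Required CL = L/(qS) = 2491.7/(528.5·17.9) = 0.2634.
CD = 0.0103 + 0.0268 × 0.2634² = 0.01216.
D = q·S·CD = 528.5 × 17.9 × 0.01216 = 115 N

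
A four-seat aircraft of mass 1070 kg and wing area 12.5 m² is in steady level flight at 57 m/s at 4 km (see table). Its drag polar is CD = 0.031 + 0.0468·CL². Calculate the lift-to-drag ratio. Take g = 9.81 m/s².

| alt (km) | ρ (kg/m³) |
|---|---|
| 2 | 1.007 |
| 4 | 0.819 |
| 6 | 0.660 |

L/D = 12.7

At 4 km, from the table: ρ = 0.819 kg/m³.
Level flight ⇒ L = W = m·g = 1070 × 9.81 = 10497 N.
q = ½ρv² = ½ × 0.819 × 57² = 1330 Pa.
CL = W/(q·S) = 10497 / (1330 × 12.5) = 0.6312.
CD = 0.031 + 0.0468 × 0.6312² = 0.04964.
L/D = CL/CD = 0.6312 / 0.04964 = 12.7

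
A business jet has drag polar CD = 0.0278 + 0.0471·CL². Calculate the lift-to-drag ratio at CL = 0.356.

CD = 0.0278 + 0.0471 × 0.356² = 0.03377
L/D = CL/CD = 0.356 / 0.03377 = 10.5

L/D = 10.5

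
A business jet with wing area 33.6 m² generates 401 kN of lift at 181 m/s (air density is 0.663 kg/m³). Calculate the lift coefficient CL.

CL = 1.1

From L = ½ρv²S·CL, rearranging gives CL = 2L/(ρv²S).
CL = 2 × 4.01×10^5 / (0.663 × 181² × 33.6) = 1.1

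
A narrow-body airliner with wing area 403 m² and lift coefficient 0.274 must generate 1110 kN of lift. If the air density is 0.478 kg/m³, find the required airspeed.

L = ½ρv²S·CL ⇒ v = √(2L/(ρ·S·CL))
v = √(2 × 1.11×10^6 / (0.478 × 403 × 0.274)) = √42060 = 205 m/s

v = 205 m/s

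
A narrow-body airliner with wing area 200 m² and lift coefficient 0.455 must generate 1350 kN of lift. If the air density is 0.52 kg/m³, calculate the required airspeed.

v = 239 m/s

L = ½ρv²S·CL ⇒ v = √(2L/(ρ·S·CL))
v = √(2 × 1.35×10^6 / (0.52 × 200 × 0.455)) = √57060 = 239 m/s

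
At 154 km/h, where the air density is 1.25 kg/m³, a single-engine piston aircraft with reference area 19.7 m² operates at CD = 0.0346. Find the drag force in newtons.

D = 780 N

Convert speed: v = 154 km/h ÷ 3.6 = 42.78 m/s.
D = ½ρv²S·CD = ½ × 1.25 × 42.78² × 19.7 × 0.0346 = 780 N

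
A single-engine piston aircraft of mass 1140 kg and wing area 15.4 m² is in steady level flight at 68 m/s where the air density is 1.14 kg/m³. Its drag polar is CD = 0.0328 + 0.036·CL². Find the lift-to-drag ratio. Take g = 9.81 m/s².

Weight W = mg = 1140 × 9.81 = 11183 N; in level flight L = W.
q = ½ρv² = ½ × 1.14 × 68² = 2636 Pa.
Required CL = L/(qS) = 11183/(2636·15.4) = 0.2755.
CD = 0.0328 + 0.036 × 0.2755² = 0.03553.
L/D = CL/CD = 0.2755 / 0.03553 = 7.75

L/D = 7.75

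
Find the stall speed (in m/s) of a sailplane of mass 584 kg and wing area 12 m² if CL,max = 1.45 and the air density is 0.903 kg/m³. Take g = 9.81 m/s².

Stall occurs when L = W at CL,max. W = mg = 584 × 9.81 = 5729 N.
From L = ½ρV²S·CL,max = W: V_stall = √(2W/(ρSCL,max)) = √(2·5729/(0.903·12·1.45))
V_stall = √729.2 = 27 m/s

V_stall = 27 m/s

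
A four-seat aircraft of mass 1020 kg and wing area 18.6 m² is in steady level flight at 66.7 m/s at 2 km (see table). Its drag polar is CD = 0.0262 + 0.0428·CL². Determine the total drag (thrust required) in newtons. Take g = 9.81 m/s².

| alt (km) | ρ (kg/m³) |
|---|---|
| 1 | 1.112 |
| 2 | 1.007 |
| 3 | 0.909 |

D = 1190 N

At 2 km, from the table: ρ = 1.007 kg/m³.
Weight W = mg = 1020 × 9.81 = 10006 N; in level flight L = W.
Dynamic pressure q = 0.5 × 1.007 × 66.7² = 2240 Pa.
CL = W/(q·S) = 10006 / (2240 × 18.6) = 0.2402.
CD = 0.0262 + 0.0428 × 0.2402² = 0.02867.
D = q·S·CD = 2240 × 18.6 × 0.02867 = 1194 N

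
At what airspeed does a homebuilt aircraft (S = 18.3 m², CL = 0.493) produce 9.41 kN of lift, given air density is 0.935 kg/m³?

L = ½ρv²S·CL ⇒ v = √(2L/(ρ·S·CL))
v = √(2 × 9410 / (0.935 × 18.3 × 0.493)) = √2231 = 47.2 m/s

v = 47.2 m/s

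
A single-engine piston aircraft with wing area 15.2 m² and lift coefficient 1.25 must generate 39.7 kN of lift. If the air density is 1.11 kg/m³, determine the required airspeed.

L = ½ρv²S·CL ⇒ v = √(2L/(ρ·S·CL))
v = √(2 × 39700 / (1.11 × 15.2 × 1.25)) = √3765 = 61.4 m/s

v = 61.4 m/s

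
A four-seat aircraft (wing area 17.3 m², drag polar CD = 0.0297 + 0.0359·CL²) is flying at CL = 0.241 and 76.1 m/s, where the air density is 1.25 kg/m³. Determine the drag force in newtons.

D = 1990 N

CD = 0.0297 + 0.0359 × 0.241² = 0.03179
D = ½ρv²S·CD = ½ × 1.25 × 76.1² × 17.3 × 0.03179 = 1990 N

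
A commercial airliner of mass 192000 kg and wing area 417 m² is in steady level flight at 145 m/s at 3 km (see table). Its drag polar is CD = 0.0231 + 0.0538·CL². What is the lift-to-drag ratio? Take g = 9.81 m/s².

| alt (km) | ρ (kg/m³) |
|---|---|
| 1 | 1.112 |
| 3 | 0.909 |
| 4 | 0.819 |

L/D = 13.5

At 3 km, from the table: ρ = 0.909 kg/m³.
Level flight ⇒ L = W = m·g = 192000 × 9.81 = 1.8835×10^6 N.
q = ½ρv² = ½ × 0.909 × 145² = 9556 Pa.
CL = W/(q·S) = 1.8835×10^6 / (9556 × 417) = 0.4727.
CD = 0.0231 + 0.0538 × 0.4727² = 0.03512.
L/D = CL/CD = 0.4727 / 0.03512 = 13.5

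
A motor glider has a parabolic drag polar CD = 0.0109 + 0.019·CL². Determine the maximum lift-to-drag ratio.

For CD = CD0 + K·CL², (L/D)max occurs at CL* = √(CD0/K) and equals 1/(2√(K·CD0)).
(L/D)max = 1/(2√(0.019 × 0.0109)) = 1/(2 × 0.01439) = 34.7

(L/D)max = 34.7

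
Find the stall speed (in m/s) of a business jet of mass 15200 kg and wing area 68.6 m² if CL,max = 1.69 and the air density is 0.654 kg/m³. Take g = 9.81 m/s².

V_stall = 62.7 m/s

At stall, lift equals weight: L = W = m·g = 15200 × 9.81 = 1.491×10^5 N.
V_stall = √(2W/(ρ·S·CL,max)) = √(2 × 1.491×10^5 / (0.654 × 68.6 × 1.69))
V_stall = √3933 = 62.7 m/s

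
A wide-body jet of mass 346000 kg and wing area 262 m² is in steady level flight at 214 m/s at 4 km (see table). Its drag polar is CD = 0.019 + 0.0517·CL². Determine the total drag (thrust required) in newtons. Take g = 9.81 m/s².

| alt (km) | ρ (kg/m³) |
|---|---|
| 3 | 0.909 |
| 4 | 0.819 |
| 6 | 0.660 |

D = 2.15×10^5 N

At 4 km, from the table: ρ = 0.819 kg/m³.
Weight W = mg = 346000 × 9.81 = 3.3943×10^6 N; in level flight L = W.
q = ½ρv² = ½ × 0.819 × 214² = 18750 Pa.
CL = W/(q·S) = 3.3943×10^6 / (18750 × 262) = 0.6908.
CD = 0.019 + 0.0517 × 0.6908² = 0.04367.
D = q·S·CD = 18750 × 262 × 0.04367 = 2.146×10^5 N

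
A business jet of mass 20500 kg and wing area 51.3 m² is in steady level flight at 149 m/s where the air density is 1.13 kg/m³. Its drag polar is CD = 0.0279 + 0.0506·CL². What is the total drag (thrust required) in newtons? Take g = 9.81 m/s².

D = 21100 N

In steady level flight, lift balances weight: W = mg = 20500 × 9.81 = 2.011×10^5 N.
Dynamic pressure q = 0.5 × 1.13 × 149² = 12540 Pa.
Required CL = L/(qS) = 2.011×10^5/(12540·51.3) = 0.3125.
CD = 0.0279 + 0.0506 × 0.3125² = 0.03284.
D = q·S·CD = 12540 × 51.3 × 0.03284 = 21130 N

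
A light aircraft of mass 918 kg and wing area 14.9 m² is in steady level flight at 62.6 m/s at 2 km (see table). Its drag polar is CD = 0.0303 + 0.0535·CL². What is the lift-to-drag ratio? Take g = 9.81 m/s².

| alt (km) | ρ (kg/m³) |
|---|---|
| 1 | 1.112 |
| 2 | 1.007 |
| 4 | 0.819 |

L/D = 8.67

At 2 km, from the table: ρ = 1.007 kg/m³.
Weight W = mg = 918 × 9.81 = 9005.6 N; in level flight L = W.
Dynamic pressure q = 0.5 × 1.007 × 62.6² = 1973 Pa.
CL = 2W/(ρv²S) = 2×9005.6/(1.007×62.6²×14.9) = 0.3063.
CD = 0.0303 + 0.0535 × 0.3063² = 0.03532.
L/D = CL/CD = 0.3063 / 0.03532 = 8.67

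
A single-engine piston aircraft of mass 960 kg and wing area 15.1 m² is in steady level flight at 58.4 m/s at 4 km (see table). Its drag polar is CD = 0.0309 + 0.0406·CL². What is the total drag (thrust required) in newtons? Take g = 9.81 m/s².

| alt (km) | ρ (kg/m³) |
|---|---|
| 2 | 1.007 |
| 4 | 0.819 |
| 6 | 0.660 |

D = 822 N

At 4 km, from the table: ρ = 0.819 kg/m³.
Weight W = mg = 960 × 9.81 = 9417.6 N; in level flight L = W.
Dynamic pressure q = 0.5 × 0.819 × 58.4² = 1397 Pa.
Required CL = L/(qS) = 9417.6/(1397·15.1) = 0.4466.
CD = 0.0309 + 0.0406 × 0.4466² = 0.039.
D = q·S·CD = 1397 × 15.1 × 0.039 = 822.4 N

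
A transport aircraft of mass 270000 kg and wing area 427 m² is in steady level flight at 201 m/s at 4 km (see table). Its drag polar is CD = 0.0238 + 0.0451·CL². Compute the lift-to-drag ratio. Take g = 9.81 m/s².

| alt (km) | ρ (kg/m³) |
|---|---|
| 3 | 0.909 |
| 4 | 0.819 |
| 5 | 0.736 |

At 4 km, from the table: ρ = 0.819 kg/m³.
Level flight ⇒ L = W = m·g = 270000 × 9.81 = 2.6487×10^6 N.
Dynamic pressure q = 0.5 × 0.819 × 201² = 16540 Pa.
CL = 2W/(ρv²S) = 2×2.6487×10^6/(0.819×201²×427) = 0.3749.
CD = 0.0238 + 0.0451 × 0.3749² = 0.03014.
L/D = CL/CD = 0.3749 / 0.03014 = 12.4

L/D = 12.4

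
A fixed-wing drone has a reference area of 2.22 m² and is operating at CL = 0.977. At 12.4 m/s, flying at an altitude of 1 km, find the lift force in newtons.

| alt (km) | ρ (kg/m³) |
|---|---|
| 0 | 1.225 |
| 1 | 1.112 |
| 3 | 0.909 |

At 1 km, from the table: ρ = 1.112 kg/m³.
Dynamic pressure q = ½ρv² = ½ × 1.112 × 12.4² = 85.49 Pa.
L = q·S·CL = 85.49 × 2.22 × 0.977 = 185 N

L = 185 N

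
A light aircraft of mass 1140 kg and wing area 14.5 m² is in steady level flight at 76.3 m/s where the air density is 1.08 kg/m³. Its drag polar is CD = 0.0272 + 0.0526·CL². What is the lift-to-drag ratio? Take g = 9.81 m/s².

Weight W = mg = 1140 × 9.81 = 11183 N; in level flight L = W.
Dynamic pressure q = 0.5 × 1.08 × 76.3² = 3144 Pa.
CL = 2W/(ρv²S) = 2×11183/(1.08×76.3²×14.5) = 0.2453.
CD = 0.0272 + 0.0526 × 0.2453² = 0.03037.
L/D = CL/CD = 0.2453 / 0.03037 = 8.08

L/D = 8.08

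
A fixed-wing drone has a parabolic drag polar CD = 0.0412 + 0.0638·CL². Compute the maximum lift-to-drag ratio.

For CD = CD0 + K·CL², (L/D)max occurs at CL* = √(CD0/K) and equals 1/(2√(K·CD0)).
(L/D)max = 1/(2√(0.0638 × 0.0412)) = 1/(2 × 0.05127) = 9.75

(L/D)max = 9.75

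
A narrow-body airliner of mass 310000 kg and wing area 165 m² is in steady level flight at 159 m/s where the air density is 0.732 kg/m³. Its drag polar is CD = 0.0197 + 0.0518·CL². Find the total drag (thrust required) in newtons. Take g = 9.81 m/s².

Level flight ⇒ L = W = m·g = 310000 × 9.81 = 3.0411×10^6 N.
Dynamic pressure q = 0.5 × 0.732 × 159² = 9253 Pa.
Required CL = L/(qS) = 3.0411×10^6/(9253·165) = 1.992.
CD = 0.0197 + 0.0518 × 1.992² = 0.2252.
D = q·S·CD = 9253 × 165 × 0.2252 = 3.439×10^5 N

D = 3.44×10^5 N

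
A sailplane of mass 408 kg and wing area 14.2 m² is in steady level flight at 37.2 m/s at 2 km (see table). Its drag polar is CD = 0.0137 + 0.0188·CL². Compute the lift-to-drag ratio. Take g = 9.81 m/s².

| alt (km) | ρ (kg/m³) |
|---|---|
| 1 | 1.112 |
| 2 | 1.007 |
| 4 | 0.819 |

At 2 km, from the table: ρ = 1.007 kg/m³.
Weight W = mg = 408 × 9.81 = 4002.5 N; in level flight L = W.
Dynamic pressure q = 0.5 × 1.007 × 37.2² = 696.8 Pa.
CL = 2W/(ρv²S) = 2×4002.5/(1.007×37.2²×14.2) = 0.4045.
CD = 0.0137 + 0.0188 × 0.4045² = 0.01678.
L/D = CL/CD = 0.4045 / 0.01678 = 24.1

L/D = 24.1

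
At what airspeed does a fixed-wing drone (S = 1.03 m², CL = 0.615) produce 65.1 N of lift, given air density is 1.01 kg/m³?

L = ½ρv²S·CL ⇒ v = √(2L/(ρ·S·CL))
v = √(2 × 65.1 / (1.01 × 1.03 × 0.615)) = √203.5 = 14.3 m/s

v = 14.3 m/s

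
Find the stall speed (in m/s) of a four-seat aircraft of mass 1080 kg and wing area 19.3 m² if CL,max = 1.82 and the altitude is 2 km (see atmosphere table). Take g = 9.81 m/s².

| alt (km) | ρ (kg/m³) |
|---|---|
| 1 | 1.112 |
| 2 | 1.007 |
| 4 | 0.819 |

At 2 km, from the table: ρ = 1.007 kg/m³.
At stall, lift equals weight: L = W = m·g = 1080 × 9.81 = 10590 N.
From L = ½ρV²S·CL,max = W: V_stall = √(2W/(ρSCL,max)) = √(2·10590/(1.007·19.3·1.82))
V_stall = √599.1 = 24.5 m/s

V_stall = 24.5 m/s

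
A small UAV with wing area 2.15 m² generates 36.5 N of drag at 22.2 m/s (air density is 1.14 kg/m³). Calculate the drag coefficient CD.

CD = 0.0604

From D = ½ρv²S·CD, rearranging gives CD = 2D/(ρv²S).
CD = 2 × 36.5 / (1.14 × 22.2² × 2.15) = 0.0604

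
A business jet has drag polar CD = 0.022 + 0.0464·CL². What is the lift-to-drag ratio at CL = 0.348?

CD = 0.022 + 0.0464 × 0.348² = 0.02762
L/D = CL/CD = 0.348 / 0.02762 = 12.6

L/D = 12.6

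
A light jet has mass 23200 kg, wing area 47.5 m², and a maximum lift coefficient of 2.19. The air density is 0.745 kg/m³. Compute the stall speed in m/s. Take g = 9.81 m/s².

V_stall = 76.6 m/s

Stall occurs when L = W at CL,max. W = mg = 23200 × 9.81 = 2.276×10^5 N.
From L = ½ρV²S·CL,max = W: V_stall = √(2W/(ρSCL,max)) = √(2·2.276×10^5/(0.745·47.5·2.19))
V_stall = √5873 = 76.6 m/s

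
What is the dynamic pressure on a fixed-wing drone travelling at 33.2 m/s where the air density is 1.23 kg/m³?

q = ½ρv² = ½ × 1.23 × 33.2² = 678 Pa

q = 678 Pa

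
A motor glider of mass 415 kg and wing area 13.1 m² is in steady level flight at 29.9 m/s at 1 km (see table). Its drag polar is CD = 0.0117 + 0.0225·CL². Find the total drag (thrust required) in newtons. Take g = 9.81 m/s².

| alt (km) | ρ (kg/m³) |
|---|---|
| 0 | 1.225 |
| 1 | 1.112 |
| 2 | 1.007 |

D = 133 N

At 1 km, from the table: ρ = 1.112 kg/m³.
Weight W = mg = 415 × 9.81 = 4071.2 N; in level flight L = W.
q = ½ρv² = ½ × 1.112 × 29.9² = 497.1 Pa.
Required CL = L/(qS) = 4071.2/(497.1·13.1) = 0.6252.
CD = 0.0117 + 0.0225 × 0.6252² = 0.0205.
D = q·S·CD = 497.1 × 13.1 × 0.0205 = 133.5 N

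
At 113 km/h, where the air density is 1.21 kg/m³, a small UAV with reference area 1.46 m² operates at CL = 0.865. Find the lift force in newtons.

L = 753 N

Convert speed: v = 113 km/h ÷ 3.6 = 31.39 m/s.
L = ½ρv²S·CL = ½ × 1.21 × 31.39² × 1.46 × 0.865 = 753 N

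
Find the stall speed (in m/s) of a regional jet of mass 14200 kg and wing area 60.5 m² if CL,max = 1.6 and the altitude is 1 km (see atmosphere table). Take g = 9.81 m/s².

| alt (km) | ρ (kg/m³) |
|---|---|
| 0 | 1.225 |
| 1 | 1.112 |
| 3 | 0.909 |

At 1 km, from the table: ρ = 1.112 kg/m³.
Weight W = mg = 14200 × 9.81 = 1.393×10^5 N.
From L = ½ρV²S·CL,max = W: V_stall = √(2W/(ρSCL,max)) = √(2·1.393×10^5/(1.112·60.5·1.6))
V_stall = √2588 = 50.9 m/s

V_stall = 50.9 m/s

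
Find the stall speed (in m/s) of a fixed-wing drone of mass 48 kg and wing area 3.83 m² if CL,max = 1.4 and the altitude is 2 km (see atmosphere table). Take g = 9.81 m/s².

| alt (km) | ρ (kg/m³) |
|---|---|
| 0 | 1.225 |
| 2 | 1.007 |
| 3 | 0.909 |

V_stall = 13.2 m/s

At 2 km, from the table: ρ = 1.007 kg/m³.
Stall occurs when L = W at CL,max. W = mg = 48 × 9.81 = 470.9 N.
V_stall = √(2W/(ρ·S·CL,max)) = √(2 × 470.9 / (1.007 × 3.83 × 1.4))
V_stall = √174.4 = 13.2 m/s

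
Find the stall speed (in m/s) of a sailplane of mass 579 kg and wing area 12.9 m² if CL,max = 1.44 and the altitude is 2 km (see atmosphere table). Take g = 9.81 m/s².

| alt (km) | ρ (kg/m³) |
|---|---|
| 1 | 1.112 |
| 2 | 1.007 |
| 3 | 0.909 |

At 2 km, from the table: ρ = 1.007 kg/m³.
Stall occurs when L = W at CL,max. W = mg = 579 × 9.81 = 5680 N.
From L = ½ρV²S·CL,max = W: V_stall = √(2W/(ρSCL,max)) = √(2·5680/(1.007·12.9·1.44))
V_stall = √607.3 = 24.6 m/s

V_stall = 24.6 m/s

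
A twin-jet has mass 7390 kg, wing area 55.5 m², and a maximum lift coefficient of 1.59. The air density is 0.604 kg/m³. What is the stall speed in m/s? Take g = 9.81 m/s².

V_stall = 52.2 m/s

Stall occurs when L = W at CL,max. W = mg = 7390 × 9.81 = 72500 N.
V_stall = √(2W/(ρ·S·CL,max)) = √(2 × 72500 / (0.604 × 55.5 × 1.59))
V_stall = √2720 = 52.2 m/s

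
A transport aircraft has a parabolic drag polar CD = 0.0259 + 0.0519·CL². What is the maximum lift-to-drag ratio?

For CD = CD0 + K·CL², (L/D)max occurs at CL* = √(CD0/K) and equals 1/(2√(K·CD0)).
(L/D)max = 1/(2√(0.0519 × 0.0259)) = 1/(2 × 0.03666) = 13.6

(L/D)max = 13.6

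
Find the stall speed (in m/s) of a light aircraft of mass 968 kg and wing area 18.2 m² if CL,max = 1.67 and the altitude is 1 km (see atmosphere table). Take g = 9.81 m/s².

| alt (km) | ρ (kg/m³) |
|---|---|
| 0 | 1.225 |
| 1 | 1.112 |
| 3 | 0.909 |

V_stall = 23.7 m/s

At 1 km, from the table: ρ = 1.112 kg/m³.
At stall, lift equals weight: L = W = m·g = 968 × 9.81 = 9496 N.
From L = ½ρV²S·CL,max = W: V_stall = √(2W/(ρSCL,max)) = √(2·9496/(1.112·18.2·1.67))
V_stall = √561.9 = 23.7 m/s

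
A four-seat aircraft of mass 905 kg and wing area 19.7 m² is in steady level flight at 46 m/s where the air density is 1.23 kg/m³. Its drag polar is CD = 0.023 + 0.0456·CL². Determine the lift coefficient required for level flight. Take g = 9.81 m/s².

Level flight ⇒ L = W = m·g = 905 × 9.81 = 8878.1 N.
q = ½ρv² = ½ × 1.23 × 46² = 1301 Pa.
CL = 2W/(ρv²S) = 2×8878.1/(1.23×46²×19.7) = 0.3463.

CL = 0.346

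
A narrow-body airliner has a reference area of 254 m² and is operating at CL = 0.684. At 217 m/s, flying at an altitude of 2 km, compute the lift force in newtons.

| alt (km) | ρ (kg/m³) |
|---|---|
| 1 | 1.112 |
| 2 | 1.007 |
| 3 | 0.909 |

At 2 km, from the table: ρ = 1.007 kg/m³.
Dynamic pressure q = ½ρv² = ½ × 1.007 × 217² = 23710 Pa.
L = q·S·CL = 23710 × 254 × 0.684 = 4.12×10^6 N ≈ 4120 kN

L = 4.12×10^6 N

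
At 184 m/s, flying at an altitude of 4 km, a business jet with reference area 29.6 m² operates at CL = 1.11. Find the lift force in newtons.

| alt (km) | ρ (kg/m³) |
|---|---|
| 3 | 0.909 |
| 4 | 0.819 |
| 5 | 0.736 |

L = 4.56×10^5 N

At 4 km, from the table: ρ = 0.819 kg/m³.
L = ½ρv²S·CL = ½ × 0.819 × 184² × 29.6 × 1.11 = 4.56×10^5 N ≈ 456 kN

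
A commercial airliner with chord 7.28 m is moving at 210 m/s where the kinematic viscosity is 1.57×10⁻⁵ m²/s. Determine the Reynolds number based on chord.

Re = 9.74×10^7

Re = v·c/ν = 210 × 7.28 / (1.57×10⁻⁵) = 9.74×10^7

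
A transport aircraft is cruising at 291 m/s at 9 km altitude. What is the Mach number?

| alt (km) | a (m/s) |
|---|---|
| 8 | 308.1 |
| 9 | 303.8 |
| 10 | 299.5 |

M = 0.958

At 9 km, from the table: a = 303.8 m/s.
M = v/a = 291 / 303.8 = 0.958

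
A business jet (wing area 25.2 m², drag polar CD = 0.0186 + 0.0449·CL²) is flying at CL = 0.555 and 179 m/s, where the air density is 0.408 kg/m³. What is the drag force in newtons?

CD = 0.0186 + 0.0449 × 0.555² = 0.03243
D = ½ρv²S·CD = ½ × 0.408 × 179² × 25.2 × 0.03243 = 5340 N

D = 5340 N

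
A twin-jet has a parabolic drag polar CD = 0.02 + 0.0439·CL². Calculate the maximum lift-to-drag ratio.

For CD = CD0 + K·CL², (L/D)max occurs at CL* = √(CD0/K) and equals 1/(2√(K·CD0)).
(L/D)max = 1/(2√(0.0439 × 0.02)) = 1/(2 × 0.02963) = 16.9

(L/D)max = 16.9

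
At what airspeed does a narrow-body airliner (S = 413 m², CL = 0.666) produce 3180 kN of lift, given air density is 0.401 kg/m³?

v = 240 m/s

L = ½ρv²S·CL ⇒ v = √(2L/(ρ·S·CL))
v = √(2 × 3.18×10^6 / (0.401 × 413 × 0.666)) = √57660 = 240 m/s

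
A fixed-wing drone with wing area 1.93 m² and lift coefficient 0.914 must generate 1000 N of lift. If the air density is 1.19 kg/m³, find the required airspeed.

L = ½ρv²S·CL ⇒ v = √(2L/(ρ·S·CL))
v = √(2 × 1000 / (1.19 × 1.93 × 0.914)) = √952.8 = 30.9 m/s

v = 30.9 m/s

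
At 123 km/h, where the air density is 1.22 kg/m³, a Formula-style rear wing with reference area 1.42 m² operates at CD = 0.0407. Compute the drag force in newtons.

D = 41.2 N

Convert speed: v = 123 km/h ÷ 3.6 = 34.17 m/s.
Dynamic pressure q = ½ρv² = ½ × 1.22 × 34.17² = 712.1 Pa.
D = q·S·CD = 712.1 × 1.42 × 0.0407 = 41.2 N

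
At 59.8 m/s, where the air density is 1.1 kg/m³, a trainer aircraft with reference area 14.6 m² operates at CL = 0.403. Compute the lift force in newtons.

L = 11600 N

L = ½ρv²S·CL = ½ × 1.1 × 59.8² × 14.6 × 0.403 = 11600 N ≈ 11.6 kN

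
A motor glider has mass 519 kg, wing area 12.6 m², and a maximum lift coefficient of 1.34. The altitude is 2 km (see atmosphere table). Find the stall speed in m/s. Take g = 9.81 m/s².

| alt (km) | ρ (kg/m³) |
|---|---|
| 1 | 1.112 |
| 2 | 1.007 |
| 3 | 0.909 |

At 2 km, from the table: ρ = 1.007 kg/m³.
Weight W = mg = 519 × 9.81 = 5091 N.
From L = ½ρV²S·CL,max = W: V_stall = √(2W/(ρSCL,max)) = √(2·5091/(1.007·12.6·1.34))
V_stall = √598.9 = 24.5 m/s

V_stall = 24.5 m/s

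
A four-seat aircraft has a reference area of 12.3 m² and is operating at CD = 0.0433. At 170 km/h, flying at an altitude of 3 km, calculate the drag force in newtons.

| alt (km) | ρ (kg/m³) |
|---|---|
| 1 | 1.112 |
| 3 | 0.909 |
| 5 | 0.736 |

At 3 km, from the table: ρ = 0.909 kg/m³.
Convert speed: v = 170 km/h ÷ 3.6 = 47.22 m/s.
D = ½ρv²S·CD = ½ × 0.909 × 47.22² × 12.3 × 0.0433 = 540 N

D = 540 N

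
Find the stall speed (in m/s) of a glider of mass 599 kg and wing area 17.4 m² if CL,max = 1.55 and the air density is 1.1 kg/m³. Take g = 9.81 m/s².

V_stall = 19.9 m/s

Stall occurs when L = W at CL,max. W = mg = 599 × 9.81 = 5876 N.
V_stall = √(2W/(ρ·S·CL,max)) = √(2 × 5876 / (1.1 × 17.4 × 1.55))
V_stall = √396.1 = 19.9 m/s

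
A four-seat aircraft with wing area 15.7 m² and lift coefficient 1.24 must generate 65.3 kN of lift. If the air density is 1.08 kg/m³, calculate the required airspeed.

L = ½ρv²S·CL ⇒ v = √(2L/(ρ·S·CL))
v = √(2 × 65300 / (1.08 × 15.7 × 1.24)) = √6212 = 78.8 m/s

v = 78.8 m/s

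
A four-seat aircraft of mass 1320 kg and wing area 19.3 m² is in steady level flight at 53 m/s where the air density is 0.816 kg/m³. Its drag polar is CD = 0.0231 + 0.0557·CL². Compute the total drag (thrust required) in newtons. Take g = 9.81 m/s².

D = 933 N

In steady level flight, lift balances weight: W = mg = 1320 × 9.81 = 12949 N.
q = ½ρv² = ½ × 0.816 × 53² = 1146 Pa.
CL = 2W/(ρv²S) = 2×12949/(0.816×53²×19.3) = 0.5854.
CD = 0.0231 + 0.0557 × 0.5854² = 0.04219.
D = q·S·CD = 1146 × 19.3 × 0.04219 = 933.2 N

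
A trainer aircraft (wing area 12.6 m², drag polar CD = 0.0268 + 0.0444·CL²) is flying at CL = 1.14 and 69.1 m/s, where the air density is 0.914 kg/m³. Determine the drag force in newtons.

CD = 0.0268 + 0.0444 × 1.14² = 0.0845
D = ½ρv²S·CD = ½ × 0.914 × 69.1² × 12.6 × 0.0845 = 2320 N

D = 2320 N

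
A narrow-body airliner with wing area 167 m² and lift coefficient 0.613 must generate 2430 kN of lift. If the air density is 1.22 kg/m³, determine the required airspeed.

v = 197 m/s

L = ½ρv²S·CL ⇒ v = √(2L/(ρ·S·CL))
v = √(2 × 2.43×10^6 / (1.22 × 167 × 0.613)) = √38910 = 197 m/s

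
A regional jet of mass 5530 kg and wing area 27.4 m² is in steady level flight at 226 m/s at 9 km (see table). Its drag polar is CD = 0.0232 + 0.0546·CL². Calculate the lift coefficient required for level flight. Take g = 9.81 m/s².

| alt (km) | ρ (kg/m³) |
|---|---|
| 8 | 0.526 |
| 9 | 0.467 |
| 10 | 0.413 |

CL = 0.166

At 9 km, from the table: ρ = 0.467 kg/m³.
Level flight ⇒ L = W = m·g = 5530 × 9.81 = 54249 N.
q = ½ρv² = ½ × 0.467 × 226² = 11930 Pa.
Required CL = L/(qS) = 54249/(11930·27.4) = 0.166.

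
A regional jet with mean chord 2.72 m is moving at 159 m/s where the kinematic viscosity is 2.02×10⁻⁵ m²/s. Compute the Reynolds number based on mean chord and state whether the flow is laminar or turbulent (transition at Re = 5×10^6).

Re = v·c/ν = 159 × 2.72 / (2.02×10⁻⁵) = 2.14×10^7
Since 2.14×10^7 > 5×10^6, the flow is turbulent.

Re = 2.14×10^7 (turbulent)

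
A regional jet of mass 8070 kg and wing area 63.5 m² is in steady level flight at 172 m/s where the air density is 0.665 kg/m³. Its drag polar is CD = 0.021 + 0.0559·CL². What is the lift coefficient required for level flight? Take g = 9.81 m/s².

Level flight ⇒ L = W = m·g = 8070 × 9.81 = 79167 N.
Dynamic pressure q = 0.5 × 0.665 × 172² = 9837 Pa.
Required CL = L/(qS) = 79167/(9837·63.5) = 0.1267.

CL = 0.127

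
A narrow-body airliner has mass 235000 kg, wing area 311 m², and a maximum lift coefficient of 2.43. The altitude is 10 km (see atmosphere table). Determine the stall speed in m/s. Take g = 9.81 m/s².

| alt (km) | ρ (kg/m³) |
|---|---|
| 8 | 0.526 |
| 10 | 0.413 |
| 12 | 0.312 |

At 10 km, from the table: ρ = 0.413 kg/m³.
At stall, lift equals weight: L = W = m·g = 235000 × 9.81 = 2.305×10^6 N.
From L = ½ρV²S·CL,max = W: V_stall = √(2W/(ρSCL,max)) = √(2·2.305×10^6/(0.413·311·2.43))
V_stall = √14770 = 122 m/s

V_stall = 122 m/s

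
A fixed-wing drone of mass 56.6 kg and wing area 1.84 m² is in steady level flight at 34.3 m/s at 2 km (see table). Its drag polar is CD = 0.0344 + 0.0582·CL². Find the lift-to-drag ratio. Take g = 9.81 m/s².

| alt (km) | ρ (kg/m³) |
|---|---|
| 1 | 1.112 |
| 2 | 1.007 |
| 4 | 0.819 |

L/D = 10.3

At 2 km, from the table: ρ = 1.007 kg/m³.
In steady level flight, lift balances weight: W = mg = 56.6 × 9.81 = 555.25 N.
q = ½ρv² = ½ × 1.007 × 34.3² = 592.4 Pa.
CL = W/(q·S) = 555.25 / (592.4 × 1.84) = 0.5094.
CD = 0.0344 + 0.0582 × 0.5094² = 0.0495.
L/D = CL/CD = 0.5094 / 0.0495 = 10.3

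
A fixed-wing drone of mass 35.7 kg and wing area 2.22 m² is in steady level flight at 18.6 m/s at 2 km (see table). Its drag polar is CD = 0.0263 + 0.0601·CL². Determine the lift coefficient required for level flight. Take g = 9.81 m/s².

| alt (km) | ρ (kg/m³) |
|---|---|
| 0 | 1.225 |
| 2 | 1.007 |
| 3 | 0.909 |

CL = 0.906

At 2 km, from the table: ρ = 1.007 kg/m³.
Level flight ⇒ L = W = m·g = 35.7 × 9.81 = 350.22 N.
Dynamic pressure q = 0.5 × 1.007 × 18.6² = 174.2 Pa.
CL = 2W/(ρv²S) = 2×350.22/(1.007×18.6²×2.22) = 0.9056.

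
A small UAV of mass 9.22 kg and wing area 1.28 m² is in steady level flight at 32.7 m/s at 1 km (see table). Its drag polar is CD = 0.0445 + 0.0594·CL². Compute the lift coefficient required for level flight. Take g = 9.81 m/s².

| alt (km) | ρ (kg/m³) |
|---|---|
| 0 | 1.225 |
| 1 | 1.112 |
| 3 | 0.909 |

At 1 km, from the table: ρ = 1.112 kg/m³.
Level flight ⇒ L = W = m·g = 9.22 × 9.81 = 90.448 N.
Dynamic pressure q = 0.5 × 1.112 × 32.7² = 594.5 Pa.
CL = W/(q·S) = 90.448 / (594.5 × 1.28) = 0.1189.

CL = 0.119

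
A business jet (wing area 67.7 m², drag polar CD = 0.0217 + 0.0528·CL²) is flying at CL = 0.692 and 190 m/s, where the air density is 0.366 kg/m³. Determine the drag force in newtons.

CD = 0.0217 + 0.0528 × 0.692² = 0.04698
D = ½ρv²S·CD = ½ × 0.366 × 190² × 67.7 × 0.04698 = 21000 N

D = 21000 N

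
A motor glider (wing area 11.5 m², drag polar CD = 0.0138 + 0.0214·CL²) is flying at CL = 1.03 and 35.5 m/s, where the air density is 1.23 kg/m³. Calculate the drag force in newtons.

D = 325 N

CD = 0.0138 + 0.0214 × 1.03² = 0.0365
D = ½ρv²S·CD = ½ × 1.23 × 35.5² × 11.5 × 0.0365 = 325 N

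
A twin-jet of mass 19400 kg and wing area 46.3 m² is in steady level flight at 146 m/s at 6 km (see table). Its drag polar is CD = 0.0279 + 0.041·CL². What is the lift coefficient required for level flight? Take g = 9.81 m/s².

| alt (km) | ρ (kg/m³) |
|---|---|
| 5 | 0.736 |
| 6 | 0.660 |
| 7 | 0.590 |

At 6 km, from the table: ρ = 0.660 kg/m³.
Weight W = mg = 19400 × 9.81 = 1.9031×10^5 N; in level flight L = W.
Dynamic pressure q = 0.5 × 0.66 × 146² = 7034 Pa.
Required CL = L/(qS) = 1.9031×10^5/(7034·46.3) = 0.5843.

CL = 0.584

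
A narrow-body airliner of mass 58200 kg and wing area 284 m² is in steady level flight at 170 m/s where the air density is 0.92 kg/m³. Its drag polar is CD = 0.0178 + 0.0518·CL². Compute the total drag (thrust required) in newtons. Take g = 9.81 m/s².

Level flight ⇒ L = W = m·g = 58200 × 9.81 = 5.7094×10^5 N.
q = ½ρv² = ½ × 0.92 × 170² = 13290 Pa.
CL = W/(q·S) = 5.7094×10^5 / (13290 × 284) = 0.1512.
CD = 0.0178 + 0.0518 × 0.1512² = 0.01898.
D = q·S·CD = 13290 × 284 × 0.01898 = 71680 N

D = 71700 N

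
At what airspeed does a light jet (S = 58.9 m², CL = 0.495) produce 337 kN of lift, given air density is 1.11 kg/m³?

v = 144 m/s

L = ½ρv²S·CL ⇒ v = √(2L/(ρ·S·CL))
v = √(2 × 3.37×10^5 / (1.11 × 58.9 × 0.495)) = √20830 = 144 m/s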